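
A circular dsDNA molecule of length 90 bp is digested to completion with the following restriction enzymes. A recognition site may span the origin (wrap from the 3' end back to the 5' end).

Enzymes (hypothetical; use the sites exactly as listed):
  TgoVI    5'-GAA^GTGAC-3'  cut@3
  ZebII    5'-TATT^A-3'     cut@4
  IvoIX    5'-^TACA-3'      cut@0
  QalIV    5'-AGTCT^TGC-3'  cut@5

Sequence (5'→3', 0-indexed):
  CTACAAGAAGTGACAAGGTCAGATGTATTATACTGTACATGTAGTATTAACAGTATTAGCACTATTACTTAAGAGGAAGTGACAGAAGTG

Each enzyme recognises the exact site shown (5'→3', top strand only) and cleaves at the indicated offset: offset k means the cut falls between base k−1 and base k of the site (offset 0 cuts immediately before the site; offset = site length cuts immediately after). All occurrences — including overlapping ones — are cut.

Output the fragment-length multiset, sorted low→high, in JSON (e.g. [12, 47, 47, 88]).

Per-enzyme occurrences:
  TgoVI GAAGTGAC/3: at [6, 75] ⇒ [9, 78]
  ZebII TATTA/4: at [25, 44, 53, 62] ⇒ [29, 48, 57, 66]
  IvoIX TACA/0: at [1, 35] ⇒ [1, 35]
  QalIV (AGTCTTGC, off=5): no sites

All cut coordinates (distinct, sorted): [1, 9, 29, 35, 48, 57, 66, 78]

Fragments:
  1→9: 8 bp
  9→29: 20 bp
  29→35: 6 bp
  35→48: 13 bp
  48→57: 9 bp
  57→66: 9 bp
  66→78: 12 bp
  78→1 (wrap): 90-78+1 = 13 bp

[6,8,9,9,12,13,13,20]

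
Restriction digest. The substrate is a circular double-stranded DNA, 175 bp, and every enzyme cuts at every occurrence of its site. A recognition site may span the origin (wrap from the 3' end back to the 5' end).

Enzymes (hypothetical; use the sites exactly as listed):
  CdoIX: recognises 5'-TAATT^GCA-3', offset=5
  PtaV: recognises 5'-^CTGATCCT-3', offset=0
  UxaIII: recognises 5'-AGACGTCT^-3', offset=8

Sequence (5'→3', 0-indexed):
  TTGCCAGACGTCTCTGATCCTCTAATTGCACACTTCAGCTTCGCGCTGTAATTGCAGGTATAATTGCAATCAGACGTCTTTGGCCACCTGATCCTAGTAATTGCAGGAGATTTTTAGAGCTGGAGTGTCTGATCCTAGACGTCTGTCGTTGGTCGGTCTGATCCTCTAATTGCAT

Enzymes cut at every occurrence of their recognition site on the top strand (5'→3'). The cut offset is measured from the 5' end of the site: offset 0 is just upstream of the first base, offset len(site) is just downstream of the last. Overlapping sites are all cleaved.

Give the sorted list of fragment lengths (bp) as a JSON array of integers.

Site scan:
  CdoIX TAATTGCA/5: at [22, 48, 60, 97, 166] ⇒ [27, 53, 65, 102, 171]
  PtaV CTGATCCT/0: at [13, 87, 128, 157] ⇒ [13, 87, 128, 157]
  UxaIII AGACGTCT/8: at [5, 71, 136] ⇒ [13, 79, 144]

Pooled cuts: [13, 27, 53, 65, 79, 87, 102, 128, 144, 157, 171]

Fragments:
  13→27: 14 bp
  27→53: 26 bp
  53→65: 12 bp
  65→79: 14 bp
  79→87: 8 bp
  87→102: 15 bp
  102→128: 26 bp
  128→144: 16 bp
  144→157: 13 bp
  157→171: 14 bp
  171→13 (wrap): 175-171+13 = 17 bp

[8,12,13,14,14,14,15,16,17,26,26]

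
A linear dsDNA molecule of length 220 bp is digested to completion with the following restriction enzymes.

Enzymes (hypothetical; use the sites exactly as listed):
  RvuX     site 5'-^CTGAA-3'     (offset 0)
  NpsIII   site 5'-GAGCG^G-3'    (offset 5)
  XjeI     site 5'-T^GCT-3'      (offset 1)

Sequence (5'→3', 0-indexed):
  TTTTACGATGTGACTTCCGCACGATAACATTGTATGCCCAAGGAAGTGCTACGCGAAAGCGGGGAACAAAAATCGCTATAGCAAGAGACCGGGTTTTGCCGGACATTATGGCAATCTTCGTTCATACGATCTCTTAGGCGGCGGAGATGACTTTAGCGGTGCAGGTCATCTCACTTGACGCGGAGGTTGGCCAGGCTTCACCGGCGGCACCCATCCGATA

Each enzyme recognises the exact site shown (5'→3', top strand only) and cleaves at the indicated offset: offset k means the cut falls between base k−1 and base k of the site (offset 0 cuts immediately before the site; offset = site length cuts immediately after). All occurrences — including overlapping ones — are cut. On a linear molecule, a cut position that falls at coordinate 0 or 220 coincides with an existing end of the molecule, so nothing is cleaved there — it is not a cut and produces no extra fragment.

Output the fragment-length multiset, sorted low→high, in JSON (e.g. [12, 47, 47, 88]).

[47,173]

Site scan:
  RvuX (CTGAA, off=0): no sites
  NpsIII (GAGCGG, off=5): no sites
  XjeI (TGCT, off=1): starts [46] → cuts [47]

Pooled cuts: [47]

Fragments:
  [0,47): 47 bp
  [47,220): 173 bp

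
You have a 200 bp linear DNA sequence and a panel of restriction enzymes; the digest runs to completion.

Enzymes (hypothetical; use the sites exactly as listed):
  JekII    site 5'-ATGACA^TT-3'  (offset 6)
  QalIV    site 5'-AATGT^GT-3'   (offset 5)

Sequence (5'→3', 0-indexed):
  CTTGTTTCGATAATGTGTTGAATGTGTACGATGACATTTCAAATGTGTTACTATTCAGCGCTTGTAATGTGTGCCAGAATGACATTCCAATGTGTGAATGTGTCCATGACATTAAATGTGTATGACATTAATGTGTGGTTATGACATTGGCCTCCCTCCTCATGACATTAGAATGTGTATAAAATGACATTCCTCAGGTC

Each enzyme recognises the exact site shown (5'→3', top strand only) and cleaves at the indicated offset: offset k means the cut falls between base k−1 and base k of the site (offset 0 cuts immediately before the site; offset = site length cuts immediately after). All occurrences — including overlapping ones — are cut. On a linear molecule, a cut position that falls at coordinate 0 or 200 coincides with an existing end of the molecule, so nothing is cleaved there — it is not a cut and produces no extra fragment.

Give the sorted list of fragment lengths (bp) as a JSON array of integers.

Per-enzyme occurrences:
  JekII ATGACATT/6: at [30, 78, 105, 121, 140, 161, 183] ⇒ [36, 84, 111, 127, 146, 167, 189]
  QalIV AATGTGT/5: at [11, 20, 41, 65, 88, 96, 114, 129, 171] ⇒ [16, 25, 46, 70, 93, 101, 119, 134, 176]

Pooled cuts: [16, 25, 36, 46, 70, 84, 93, 101, 111, 119, 127, 134, 146, 167, 176, 189]

Fragment lengths:
  [0,16): 16 bp
  [16,25): 9 bp
  [25,36): 11 bp
  [36,46): 10 bp
  [46,70): 24 bp
  [70,84): 14 bp
  [84,93): 9 bp
  [93,101): 8 bp
  [101,111): 10 bp
  [111,119): 8 bp
  [119,127): 8 bp
  [127,134): 7 bp
  [134,146): 12 bp
  [146,167): 21 bp
  [167,176): 9 bp
  [176,189): 13 bp
  [189,200): 11 bp

[7,8,8,8,9,9,9,10,10,11,11,12,13,14,16,21,24]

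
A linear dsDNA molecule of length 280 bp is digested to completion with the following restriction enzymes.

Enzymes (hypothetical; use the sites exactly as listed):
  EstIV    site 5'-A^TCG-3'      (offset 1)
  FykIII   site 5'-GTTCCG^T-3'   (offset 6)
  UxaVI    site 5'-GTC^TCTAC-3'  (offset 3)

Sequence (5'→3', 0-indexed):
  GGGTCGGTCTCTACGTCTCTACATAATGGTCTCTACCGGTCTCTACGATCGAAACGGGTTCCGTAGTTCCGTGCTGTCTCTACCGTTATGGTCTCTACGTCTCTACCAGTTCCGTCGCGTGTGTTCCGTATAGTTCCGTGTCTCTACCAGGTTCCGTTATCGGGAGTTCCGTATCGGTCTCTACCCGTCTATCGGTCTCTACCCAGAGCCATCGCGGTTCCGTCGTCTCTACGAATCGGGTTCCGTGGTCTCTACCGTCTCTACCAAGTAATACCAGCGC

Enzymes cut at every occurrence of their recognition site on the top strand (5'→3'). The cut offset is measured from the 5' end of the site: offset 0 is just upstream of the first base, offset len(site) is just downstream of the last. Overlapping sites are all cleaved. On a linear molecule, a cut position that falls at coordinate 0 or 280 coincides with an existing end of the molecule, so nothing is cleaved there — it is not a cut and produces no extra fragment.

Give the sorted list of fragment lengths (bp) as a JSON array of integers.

Site scan:
  EstIV (ATCG, off=1): starts [47, 158, 172, 190, 210, 234] → cuts [48, 159, 173, 191, 211, 235]
  FykIII (GTTCCGT, off=6): starts [57, 65, 108, 122, 132, 150, 165, 216, 239] → cuts [63, 71, 114, 128, 138, 156, 171, 222, 245]
  UxaVI (GTCTCTAC, off=3): starts [6, 14, 28, 38, 75, 90, 98, 139, 176, 194, 224, 247, 256] → cuts [9, 17, 31, 41, 78, 93, 101, 142, 179, 197, 227, 250, 259]

Pooled cuts: [9, 17, 31, 41, 48, 63, 71, 78, 93, 101, 114, 128, 138, 142, 156, 159, 171, 173, 179, 191, 197, 211, 222, 227, 235, 245, 250, 259]

Fragment lengths:
  [0,9): 9 bp
  [9,17): 8 bp
  [17,31): 14 bp
  [31,41): 10 bp
  [41,48): 7 bp
  [48,63): 15 bp
  [63,71): 8 bp
  [71,78): 7 bp
  [78,93): 15 bp
  [93,101): 8 bp
  [101,114): 13 bp
  [114,128): 14 bp
  [128,138): 10 bp
  [138,142): 4 bp
  [142,156): 14 bp
  [156,159): 3 bp
  [159,171): 12 bp
  [171,173): 2 bp
  [173,179): 6 bp
  [179,191): 12 bp
  [191,197): 6 bp
  [197,211): 14 bp
  [211,222): 11 bp
  [222,227): 5 bp
  [227,235): 8 bp
  [235,245): 10 bp
  [245,250): 5 bp
  [250,259): 9 bp
  [259,280): 21 bp

[2,3,4,5,5,6,6,7,7,8,8,8,8,9,9,10,10,10,11,12,12,13,14,14,14,14,15,15,21]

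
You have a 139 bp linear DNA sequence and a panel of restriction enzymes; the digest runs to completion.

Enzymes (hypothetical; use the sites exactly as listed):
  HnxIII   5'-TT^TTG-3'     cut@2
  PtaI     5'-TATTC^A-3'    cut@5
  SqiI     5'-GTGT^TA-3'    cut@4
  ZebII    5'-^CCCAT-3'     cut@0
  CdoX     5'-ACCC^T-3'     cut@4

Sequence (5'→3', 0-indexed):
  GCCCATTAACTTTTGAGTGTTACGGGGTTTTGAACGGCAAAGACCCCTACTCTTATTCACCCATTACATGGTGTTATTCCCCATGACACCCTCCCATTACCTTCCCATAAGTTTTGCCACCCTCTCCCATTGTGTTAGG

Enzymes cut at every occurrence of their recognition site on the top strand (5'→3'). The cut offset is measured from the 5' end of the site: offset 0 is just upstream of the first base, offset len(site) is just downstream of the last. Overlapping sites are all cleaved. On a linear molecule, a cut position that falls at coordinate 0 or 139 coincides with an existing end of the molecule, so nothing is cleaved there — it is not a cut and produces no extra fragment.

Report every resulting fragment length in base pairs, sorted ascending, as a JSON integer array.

[1,1,1,3,4,5,8,9,9,10,10,11,11,12,15,29]

Scan for sites:
  HnxIII TTTTG/2: at [10, 27, 111] ⇒ [12, 29, 113]
  PtaI TATTCA/5: at [53] ⇒ [58]
  SqiI GTGTTA/4: at [16, 70, 131] ⇒ [20, 74, 135]
  ZebII CCCAT/0: at [1, 59, 79, 92, 103, 125] ⇒ [1, 59, 79, 92, 103, 125]
  CdoX ACCCT/4: at [87, 118] ⇒ [91, 122]

Pooled cuts: [1, 12, 20, 29, 58, 59, 74, 79, 91, 92, 103, 113, 122, 125, 135]

Fragments:
  [0,1): 1 bp
  [1,12): 11 bp
  [12,20): 8 bp
  [20,29): 9 bp
  [29,58): 29 bp
  [58,59): 1 bp
  [59,74): 15 bp
  [74,79): 5 bp
  [79,91): 12 bp
  [91,92): 1 bp
  [92,103): 11 bp
  [103,113): 10 bp
  [113,122): 9 bp
  [122,125): 3 bp
  [125,135): 10 bp
  [135,139): 4 bp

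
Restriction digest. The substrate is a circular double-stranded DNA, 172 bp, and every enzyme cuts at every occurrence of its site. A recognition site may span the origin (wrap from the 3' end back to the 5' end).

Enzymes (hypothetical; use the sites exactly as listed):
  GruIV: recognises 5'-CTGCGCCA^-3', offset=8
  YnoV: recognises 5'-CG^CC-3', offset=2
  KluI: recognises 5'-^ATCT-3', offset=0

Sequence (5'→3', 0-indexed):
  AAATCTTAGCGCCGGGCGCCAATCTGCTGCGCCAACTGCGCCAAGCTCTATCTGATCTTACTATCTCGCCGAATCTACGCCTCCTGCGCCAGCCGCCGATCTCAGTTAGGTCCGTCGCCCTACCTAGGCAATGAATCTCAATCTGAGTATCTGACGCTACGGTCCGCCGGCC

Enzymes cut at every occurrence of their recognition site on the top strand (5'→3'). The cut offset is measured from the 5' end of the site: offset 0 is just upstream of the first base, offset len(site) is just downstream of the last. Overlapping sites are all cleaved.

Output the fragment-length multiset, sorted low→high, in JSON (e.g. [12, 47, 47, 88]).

[3,3,3,3,3,4,4,5,6,6,6,6,7,7,8,8,8,9,9,10,17,18,19]

Per-enzyme occurrences:
  GruIV CTGCGCCA/8: at [26, 35, 83] ⇒ [34, 43, 91]
  YnoV CGCC/2: at [9, 16, 29, 38, 66, 77, 86, 93, 115, 164] ⇒ [11, 18, 31, 40, 68, 79, 88, 95, 117, 166]
  KluI ATCT/0: at [2, 21, 49, 54, 62, 72, 98, 134, 140, 148] ⇒ [2, 21, 49, 54, 62, 72, 98, 134, 140, 148]

Pooled cuts: [2, 11, 18, 21, 31, 34, 40, 43, 49, 54, 62, 68, 72, 79, 88, 91, 95, 98, 117, 134, 140, 148, 166]

Fragments:
  2→11: 9 bp
  11→18: 7 bp
  18→21: 3 bp
  21→31: 10 bp
  31→34: 3 bp
  34→40: 6 bp
  40→43: 3 bp
  43→49: 6 bp
  49→54: 5 bp
  54→62: 8 bp
  62→68: 6 bp
  68→72: 4 bp
  72→79: 7 bp
  79→88: 9 bp
  88→91: 3 bp
  91→95: 4 bp
  95→98: 3 bp
  98→117: 19 bp
  117→134: 17 bp
  134→140: 6 bp
  140→148: 8 bp
  148→166: 18 bp
  166→2 (wrap): 172-166+2 = 8 bp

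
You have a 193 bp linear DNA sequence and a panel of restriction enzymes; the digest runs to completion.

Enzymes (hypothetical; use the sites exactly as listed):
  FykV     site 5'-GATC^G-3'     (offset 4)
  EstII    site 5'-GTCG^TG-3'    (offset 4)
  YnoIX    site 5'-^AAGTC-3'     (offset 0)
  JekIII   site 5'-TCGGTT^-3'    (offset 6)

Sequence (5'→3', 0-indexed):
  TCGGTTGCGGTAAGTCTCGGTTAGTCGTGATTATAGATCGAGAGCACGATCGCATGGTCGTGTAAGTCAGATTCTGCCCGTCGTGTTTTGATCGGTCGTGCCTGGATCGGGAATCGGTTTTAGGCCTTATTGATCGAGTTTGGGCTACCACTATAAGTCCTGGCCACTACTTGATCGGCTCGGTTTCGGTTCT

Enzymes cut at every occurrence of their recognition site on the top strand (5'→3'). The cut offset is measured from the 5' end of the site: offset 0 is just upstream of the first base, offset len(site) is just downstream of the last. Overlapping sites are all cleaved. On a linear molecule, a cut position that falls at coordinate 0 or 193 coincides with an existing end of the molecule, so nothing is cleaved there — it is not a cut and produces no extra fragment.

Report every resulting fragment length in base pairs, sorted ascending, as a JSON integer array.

[2,3,5,5,5,6,6,9,9,10,10,11,11,12,12,16,19,20,22]

Site scan:
  FykV (GATCG, off=4): starts [35, 47, 89, 104, 131, 172] → cuts [39, 51, 93, 108, 135, 176]
  EstII (GTCGTG, off=4): starts [23, 56, 79, 94] → cuts [27, 60, 83, 98]
  YnoIX (AAGTC, off=0): starts [11, 63, 154] → cuts [11, 63, 154]
  JekIII (TCGGTT, off=6): starts [0, 16, 113, 179, 185] → cuts [6, 22, 119, 185, 191]

All cut coordinates (distinct, sorted): [6, 11, 22, 27, 39, 51, 60, 63, 83, 93, 98, 108, 119, 135, 154, 176, 185, 191]

Fragments:
  [0,6): 6 bp
  [6,11): 5 bp
  [11,22): 11 bp
  [22,27): 5 bp
  [27,39): 12 bp
  [39,51): 12 bp
  [51,60): 9 bp
  [60,63): 3 bp
  [63,83): 20 bp
  [83,93): 10 bp
  [93,98): 5 bp
  [98,108): 10 bp
  [108,119): 11 bp
  [119,135): 16 bp
  [135,154): 19 bp
  [154,176): 22 bp
  [176,185): 9 bp
  [185,191): 6 bp
  [191,193): 2 bp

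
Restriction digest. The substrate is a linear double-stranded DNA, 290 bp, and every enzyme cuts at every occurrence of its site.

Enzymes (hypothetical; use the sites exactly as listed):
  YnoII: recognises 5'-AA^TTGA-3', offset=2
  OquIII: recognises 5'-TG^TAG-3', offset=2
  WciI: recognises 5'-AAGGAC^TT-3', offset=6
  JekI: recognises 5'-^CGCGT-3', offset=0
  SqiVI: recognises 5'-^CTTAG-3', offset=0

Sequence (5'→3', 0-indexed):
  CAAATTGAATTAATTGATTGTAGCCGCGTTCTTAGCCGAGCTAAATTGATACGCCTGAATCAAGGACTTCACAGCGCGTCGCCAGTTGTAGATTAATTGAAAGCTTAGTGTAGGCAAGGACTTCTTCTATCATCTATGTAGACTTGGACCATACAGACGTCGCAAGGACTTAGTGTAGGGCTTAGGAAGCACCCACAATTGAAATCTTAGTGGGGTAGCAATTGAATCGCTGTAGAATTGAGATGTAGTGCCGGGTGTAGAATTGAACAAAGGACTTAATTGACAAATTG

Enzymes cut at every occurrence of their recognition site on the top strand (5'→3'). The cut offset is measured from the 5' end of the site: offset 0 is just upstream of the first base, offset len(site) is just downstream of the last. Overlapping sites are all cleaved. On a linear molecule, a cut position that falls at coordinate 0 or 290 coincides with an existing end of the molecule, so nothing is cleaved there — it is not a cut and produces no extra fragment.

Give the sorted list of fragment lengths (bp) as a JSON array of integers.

Site scan:
  YnoII AATTGA/2: at [2, 11, 43, 94, 196, 219, 235, 260, 277] ⇒ [4, 13, 45, 96, 198, 221, 237, 262, 279]
  OquIII TGTAG/2: at [18, 86, 108, 136, 173, 230, 243, 255] ⇒ [20, 88, 110, 138, 175, 232, 245, 257]
  WciI AAGGACTT/6: at [61, 115, 163, 269] ⇒ [67, 121, 169, 275]
  JekI CGCGT/0: at [24, 74] ⇒ [24, 74]
  SqiVI CTTAG/0: at [30, 103, 168, 180, 205] ⇒ [30, 103, 168, 180, 205]

All cut coordinates (distinct, sorted): [4, 13, 20, 24, 30, 45, 67, 74, 88, 96, 103, 110, 121, 138, 168, 169, 175, 180, 198, 205, 221, 232, 237, 245, 257, 262, 275, 279]

Fragments:
  [0,4): 4 bp
  [4,13): 9 bp
  [13,20): 7 bp
  [20,24): 4 bp
  [24,30): 6 bp
  [30,45): 15 bp
  [45,67): 22 bp
  [67,74): 7 bp
  [74,88): 14 bp
  [88,96): 8 bp
  [96,103): 7 bp
  [103,110): 7 bp
  [110,121): 11 bp
  [121,138): 17 bp
  [138,168): 30 bp
  [168,169): 1 bp
  [169,175): 6 bp
  [175,180): 5 bp
  [180,198): 18 bp
  [198,205): 7 bp
  [205,221): 16 bp
  [221,232): 11 bp
  [232,237): 5 bp
  [237,245): 8 bp
  [245,257): 12 bp
  [257,262): 5 bp
  [262,275): 13 bp
  [275,279): 4 bp
  [279,290): 11 bp

[1,4,4,4,5,5,5,6,6,7,7,7,7,7,8,8,9,11,11,11,12,13,14,15,16,17,18,22,30]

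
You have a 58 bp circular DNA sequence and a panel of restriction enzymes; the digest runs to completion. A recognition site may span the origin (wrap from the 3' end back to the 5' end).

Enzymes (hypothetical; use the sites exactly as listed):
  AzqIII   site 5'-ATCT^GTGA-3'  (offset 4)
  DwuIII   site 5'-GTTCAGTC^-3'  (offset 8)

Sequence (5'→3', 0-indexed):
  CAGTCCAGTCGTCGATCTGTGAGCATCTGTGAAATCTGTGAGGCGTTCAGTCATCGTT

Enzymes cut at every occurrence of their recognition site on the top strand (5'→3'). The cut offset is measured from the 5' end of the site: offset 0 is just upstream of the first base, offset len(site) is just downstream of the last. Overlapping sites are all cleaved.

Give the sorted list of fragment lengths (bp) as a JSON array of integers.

Scan for sites:
  AzqIII ATCTGTGA/4: at [14, 24, 33] ⇒ [18, 28, 37]
  DwuIII GTTCAGTC/8: at [44, 55] ⇒ [5, 52]

Pooled cuts: [5, 18, 28, 37, 52]

Fragment lengths:
  5→18: 13 bp
  18→28: 10 bp
  28→37: 9 bp
  37→52: 15 bp
  52→5 (wrap): 58-52+5 = 11 bp

[9,10,11,13,15]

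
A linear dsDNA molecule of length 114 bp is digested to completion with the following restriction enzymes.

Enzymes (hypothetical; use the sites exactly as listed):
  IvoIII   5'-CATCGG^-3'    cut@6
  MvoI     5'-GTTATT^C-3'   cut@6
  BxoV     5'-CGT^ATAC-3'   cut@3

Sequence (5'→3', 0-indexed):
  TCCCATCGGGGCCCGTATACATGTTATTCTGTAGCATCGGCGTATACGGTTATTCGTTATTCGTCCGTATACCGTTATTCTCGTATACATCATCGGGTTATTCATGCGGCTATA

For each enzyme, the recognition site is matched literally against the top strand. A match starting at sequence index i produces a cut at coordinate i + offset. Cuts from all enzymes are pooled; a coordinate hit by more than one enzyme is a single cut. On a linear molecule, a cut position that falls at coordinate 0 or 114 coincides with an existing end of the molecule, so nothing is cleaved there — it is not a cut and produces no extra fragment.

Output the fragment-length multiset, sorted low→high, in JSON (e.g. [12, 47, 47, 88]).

[3,5,6,7,7,7,9,11,11,12,12,12,12]

Site scan:
  IvoIII (CATCGG, off=6): starts [3, 34, 90] → cuts [9, 40, 96]
  MvoI (GTTATTC, off=6): starts [22, 48, 55, 73, 96] → cuts [28, 54, 61, 79, 102]
  BxoV (CGTATAC, off=3): starts [13, 40, 65, 81] → cuts [16, 43, 68, 84]

Pooled cuts: [9, 16, 28, 40, 43, 54, 61, 68, 79, 84, 96, 102]

Fragments:
  [0,9): 9 bp
  [9,16): 7 bp
  [16,28): 12 bp
  [28,40): 12 bp
  [40,43): 3 bp
  [43,54): 11 bp
  [54,61): 7 bp
  [61,68): 7 bp
  [68,79): 11 bp
  [79,84): 5 bp
  [84,96): 12 bp
  [96,102): 6 bp
  [102,114): 12 bp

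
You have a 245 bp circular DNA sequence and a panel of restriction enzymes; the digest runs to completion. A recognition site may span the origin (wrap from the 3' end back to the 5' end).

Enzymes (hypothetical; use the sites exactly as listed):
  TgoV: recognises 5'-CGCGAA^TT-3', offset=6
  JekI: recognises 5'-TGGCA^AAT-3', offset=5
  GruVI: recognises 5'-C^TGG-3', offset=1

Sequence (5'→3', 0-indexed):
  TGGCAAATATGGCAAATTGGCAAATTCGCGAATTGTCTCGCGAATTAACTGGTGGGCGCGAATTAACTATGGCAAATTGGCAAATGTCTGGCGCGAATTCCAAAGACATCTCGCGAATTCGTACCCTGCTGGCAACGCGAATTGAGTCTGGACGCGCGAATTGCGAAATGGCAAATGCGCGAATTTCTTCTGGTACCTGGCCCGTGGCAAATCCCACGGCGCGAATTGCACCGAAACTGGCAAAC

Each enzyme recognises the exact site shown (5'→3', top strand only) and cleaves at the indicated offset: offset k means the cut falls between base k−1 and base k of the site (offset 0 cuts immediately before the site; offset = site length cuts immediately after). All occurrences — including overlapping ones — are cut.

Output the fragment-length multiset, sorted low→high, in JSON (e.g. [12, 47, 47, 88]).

Site scan:
  TgoV (CGCGAATT, off=6): starts [26, 38, 56, 91, 111, 135, 154, 177, 219] → cuts [32, 44, 62, 97, 117, 141, 160, 183, 225]
  JekI (TGGCAAAT, off=5): starts [0, 9, 17, 69, 77, 168, 204] → cuts [5, 14, 22, 74, 82, 173, 209]
  GruVI (CTGG, off=1): starts [48, 87, 128, 147, 189, 196, 236, 244] → cuts [0, 49, 88, 129, 148, 190, 197, 237]

All cut coordinates (distinct, sorted): [0, 5, 14, 22, 32, 44, 49, 62, 74, 82, 88, 97, 117, 129, 141, 148, 160, 173, 183, 190, 197, 209, 225, 237]

Fragments:
  0→5: 5 bp
  5→14: 9 bp
  14→22: 8 bp
  22→32: 10 bp
  32→44: 12 bp
  44→49: 5 bp
  49→62: 13 bp
  62→74: 12 bp
  74→82: 8 bp
  82→88: 6 bp
  88→97: 9 bp
  97→117: 20 bp
  117→129: 12 bp
  129→141: 12 bp
  141→148: 7 bp
  148→160: 12 bp
  160→173: 13 bp
  173→183: 10 bp
  183→190: 7 bp
  190→197: 7 bp
  197→209: 12 bp
  209→225: 16 bp
  225→237: 12 bp
  237→0 (wrap): 245-237+0 = 8 bp

[5,5,6,7,7,7,8,8,8,9,9,10,10,12,12,12,12,12,12,12,13,13,16,20]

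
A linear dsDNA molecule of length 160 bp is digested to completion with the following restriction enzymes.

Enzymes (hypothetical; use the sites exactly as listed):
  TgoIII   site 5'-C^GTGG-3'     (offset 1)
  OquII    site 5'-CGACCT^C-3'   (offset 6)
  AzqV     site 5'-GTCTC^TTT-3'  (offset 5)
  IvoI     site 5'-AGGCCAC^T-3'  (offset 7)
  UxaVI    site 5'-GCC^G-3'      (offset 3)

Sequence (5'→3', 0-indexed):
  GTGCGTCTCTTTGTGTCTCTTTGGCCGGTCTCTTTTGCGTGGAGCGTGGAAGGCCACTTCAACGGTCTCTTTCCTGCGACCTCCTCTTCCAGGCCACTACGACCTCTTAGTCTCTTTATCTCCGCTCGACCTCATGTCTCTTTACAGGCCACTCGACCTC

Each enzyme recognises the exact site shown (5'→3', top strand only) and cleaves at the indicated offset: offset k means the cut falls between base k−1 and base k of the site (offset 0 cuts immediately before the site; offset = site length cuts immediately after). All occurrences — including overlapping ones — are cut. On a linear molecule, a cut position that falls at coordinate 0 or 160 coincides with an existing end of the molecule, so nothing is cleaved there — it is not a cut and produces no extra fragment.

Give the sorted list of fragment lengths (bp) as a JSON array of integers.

[1,6,6,7,7,7,8,8,9,9,10,12,12,12,13,15,18]

Scan for sites:
  TgoIII CGTGG/1: at [37, 44] ⇒ [38, 45]
  OquII CGACCTC/6: at [76, 99, 126, 153] ⇒ [82, 105, 132, 159]
  AzqV GTCTCTTT/5: at [4, 14, 27, 64, 109, 135] ⇒ [9, 19, 32, 69, 114, 140]
  IvoI AGGCCACT/7: at [50, 90, 145] ⇒ [57, 97, 152]
  UxaVI GCCG/3: at [23] ⇒ [26]

All cut coordinates (distinct, sorted): [9, 19, 26, 32, 38, 45, 57, 69, 82, 97, 105, 114, 132, 140, 152, 159]

Fragments:
  [0,9): 9 bp
  [9,19): 10 bp
  [19,26): 7 bp
  [26,32): 6 bp
  [32,38): 6 bp
  [38,45): 7 bp
  [45,57): 12 bp
  [57,69): 12 bp
  [69,82): 13 bp
  [82,97): 15 bp
  [97,105): 8 bp
  [105,114): 9 bp
  [114,132): 18 bp
  [132,140): 8 bp
  [140,152): 12 bp
  [152,159): 7 bp
  [159,160): 1 bp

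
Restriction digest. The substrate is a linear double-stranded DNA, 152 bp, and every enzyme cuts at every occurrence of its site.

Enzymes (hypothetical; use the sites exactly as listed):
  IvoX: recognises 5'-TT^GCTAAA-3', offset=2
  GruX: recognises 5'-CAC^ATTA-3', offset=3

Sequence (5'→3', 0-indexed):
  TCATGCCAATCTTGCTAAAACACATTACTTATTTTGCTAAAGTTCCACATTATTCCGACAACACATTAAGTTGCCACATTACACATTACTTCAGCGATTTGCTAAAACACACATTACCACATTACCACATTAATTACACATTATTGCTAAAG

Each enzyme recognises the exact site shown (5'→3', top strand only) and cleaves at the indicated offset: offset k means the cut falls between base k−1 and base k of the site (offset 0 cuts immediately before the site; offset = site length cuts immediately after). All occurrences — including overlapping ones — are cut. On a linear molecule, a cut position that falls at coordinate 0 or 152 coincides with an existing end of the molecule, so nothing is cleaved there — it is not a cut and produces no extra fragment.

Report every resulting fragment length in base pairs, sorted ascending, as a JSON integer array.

Per-enzyme occurrences:
  IvoX (TTGCTAAA, off=2): starts [11, 33, 98, 143] → cuts [13, 35, 100, 145]
  GruX (CACATTA, off=3): starts [20, 45, 61, 74, 81, 109, 117, 125, 136] → cuts [23, 48, 64, 77, 84, 112, 120, 128, 139]

All cut coordinates (distinct, sorted): [13, 23, 35, 48, 64, 77, 84, 100, 112, 120, 128, 139, 145]

Fragment lengths:
  [0,13): 13 bp
  [13,23): 10 bp
  [23,35): 12 bp
  [35,48): 13 bp
  [48,64): 16 bp
  [64,77): 13 bp
  [77,84): 7 bp
  [84,100): 16 bp
  [100,112): 12 bp
  [112,120): 8 bp
  [120,128): 8 bp
  [128,139): 11 bp
  [139,145): 6 bp
  [145,152): 7 bp

[6,7,7,8,8,10,11,12,12,13,13,13,16,16]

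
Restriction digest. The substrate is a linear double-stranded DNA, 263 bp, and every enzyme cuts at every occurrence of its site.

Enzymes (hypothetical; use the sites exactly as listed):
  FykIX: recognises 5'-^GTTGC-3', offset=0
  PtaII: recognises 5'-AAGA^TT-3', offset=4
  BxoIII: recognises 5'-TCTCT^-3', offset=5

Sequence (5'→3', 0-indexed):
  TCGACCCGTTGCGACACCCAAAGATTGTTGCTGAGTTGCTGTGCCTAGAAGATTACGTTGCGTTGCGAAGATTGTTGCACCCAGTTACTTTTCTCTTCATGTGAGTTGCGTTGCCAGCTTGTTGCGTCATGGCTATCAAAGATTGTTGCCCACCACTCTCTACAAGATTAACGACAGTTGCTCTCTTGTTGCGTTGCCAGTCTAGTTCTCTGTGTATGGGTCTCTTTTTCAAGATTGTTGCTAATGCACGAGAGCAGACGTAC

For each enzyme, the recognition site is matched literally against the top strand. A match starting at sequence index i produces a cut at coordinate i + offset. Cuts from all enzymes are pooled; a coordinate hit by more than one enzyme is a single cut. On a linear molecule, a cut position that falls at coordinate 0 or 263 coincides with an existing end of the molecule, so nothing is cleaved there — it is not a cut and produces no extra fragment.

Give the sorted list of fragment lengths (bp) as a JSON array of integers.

[1,2,2,2,2,4,5,5,5,6,7,8,8,9,9,10,10,11,14,17,17,18,19,22,23,27]

Per-enzyme occurrences:
  FykIX GTTGC/0: at [7, 26, 34, 56, 61, 73, 104, 109, 120, 144, 176, 187, 192, 236] ⇒ [7, 26, 34, 56, 61, 73, 104, 109, 120, 144, 176, 187, 192, 236]
  PtaII AAGATT/4: at [20, 48, 67, 138, 163, 230] ⇒ [24, 52, 71, 142, 167, 234]
  BxoIII TCTCT/5: at [91, 156, 181, 206, 220] ⇒ [96, 161, 186, 211, 225]

Pooled cuts: [7, 24, 26, 34, 52, 56, 61, 71, 73, 96, 104, 109, 120, 142, 144, 161, 167, 176, 186, 187, 192, 211, 225, 234, 236]

Fragments:
  [0,7): 7 bp
  [7,24): 17 bp
  [24,26): 2 bp
  [26,34): 8 bp
  [34,52): 18 bp
  [52,56): 4 bp
  [56,61): 5 bp
  [61,71): 10 bp
  [71,73): 2 bp
  [73,96): 23 bp
  [96,104): 8 bp
  [104,109): 5 bp
  [109,120): 11 bp
  [120,142): 22 bp
  [142,144): 2 bp
  [144,161): 17 bp
  [161,167): 6 bp
  [167,176): 9 bp
  [176,186): 10 bp
  [186,187): 1 bp
  [187,192): 5 bp
  [192,211): 19 bp
  [211,225): 14 bp
  [225,234): 9 bp
  [234,236): 2 bp
  [236,263): 27 bp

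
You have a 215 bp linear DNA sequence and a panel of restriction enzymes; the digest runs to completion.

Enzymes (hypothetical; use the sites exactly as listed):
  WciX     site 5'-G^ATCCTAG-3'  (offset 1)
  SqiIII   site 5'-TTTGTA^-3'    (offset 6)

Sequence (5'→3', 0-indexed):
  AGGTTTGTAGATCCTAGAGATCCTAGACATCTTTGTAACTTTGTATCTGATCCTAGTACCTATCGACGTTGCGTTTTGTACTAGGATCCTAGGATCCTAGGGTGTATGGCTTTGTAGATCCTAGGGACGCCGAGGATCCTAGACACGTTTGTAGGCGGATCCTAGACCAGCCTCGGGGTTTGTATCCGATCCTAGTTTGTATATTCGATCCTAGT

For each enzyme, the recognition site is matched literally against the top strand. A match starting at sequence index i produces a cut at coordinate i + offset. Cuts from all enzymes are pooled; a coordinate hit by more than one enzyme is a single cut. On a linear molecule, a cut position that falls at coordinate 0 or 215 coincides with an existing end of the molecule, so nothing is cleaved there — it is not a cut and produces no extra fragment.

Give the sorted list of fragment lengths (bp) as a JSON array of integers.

[1,1,4,4,5,5,6,8,8,8,9,9,13,18,18,18,23,26,31]

Per-enzyme occurrences:
  WciX (GATCCTAG, off=1): starts [9, 18, 48, 84, 92, 116, 134, 157, 187, 206] → cuts [10, 19, 49, 85, 93, 117, 135, 158, 188, 207]
  SqiIII (TTTGTA, off=6): starts [3, 31, 39, 74, 110, 147, 178, 195] → cuts [9, 37, 45, 80, 116, 153, 184, 201]

Pooled cuts: [9, 10, 19, 37, 45, 49, 80, 85, 93, 116, 117, 135, 153, 158, 184, 188, 201, 207]

Fragments:
  [0,9): 9 bp
  [9,10): 1 bp
  [10,19): 9 bp
  [19,37): 18 bp
  [37,45): 8 bp
  [45,49): 4 bp
  [49,80): 31 bp
  [80,85): 5 bp
  [85,93): 8 bp
  [93,116): 23 bp
  [116,117): 1 bp
  [117,135): 18 bp
  [135,153): 18 bp
  [153,158): 5 bp
  [158,184): 26 bp
  [184,188): 4 bp
  [188,201): 13 bp
  [201,207): 6 bp
  [207,215): 8 bp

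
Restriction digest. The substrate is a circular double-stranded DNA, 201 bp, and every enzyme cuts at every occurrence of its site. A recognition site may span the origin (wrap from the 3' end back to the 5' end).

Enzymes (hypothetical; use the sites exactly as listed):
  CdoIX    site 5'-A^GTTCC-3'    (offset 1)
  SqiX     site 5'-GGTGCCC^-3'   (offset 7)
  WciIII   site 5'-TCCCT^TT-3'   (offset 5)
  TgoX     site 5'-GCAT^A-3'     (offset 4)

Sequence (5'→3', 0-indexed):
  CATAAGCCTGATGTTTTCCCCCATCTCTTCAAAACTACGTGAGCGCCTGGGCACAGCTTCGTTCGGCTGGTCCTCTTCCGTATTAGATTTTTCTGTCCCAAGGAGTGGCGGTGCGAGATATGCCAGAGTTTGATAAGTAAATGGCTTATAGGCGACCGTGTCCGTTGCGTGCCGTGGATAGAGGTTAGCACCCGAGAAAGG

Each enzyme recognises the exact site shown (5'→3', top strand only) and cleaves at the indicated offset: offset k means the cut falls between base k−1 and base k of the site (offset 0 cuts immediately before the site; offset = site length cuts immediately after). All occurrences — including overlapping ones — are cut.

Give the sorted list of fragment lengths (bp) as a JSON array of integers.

Per-enzyme occurrences:
  CdoIX (AGTTCC, off=1): no sites
  SqiX (GGTGCCC, off=7): no sites
  WciIII (TCCCTTT, off=5): no sites
  TgoX (GCATA, off=4): starts [200] → cuts [3]

Pooled cuts: [3]

Fragment lengths:
  3→3 (wrap): 201-3+3 = 201 bp

[201]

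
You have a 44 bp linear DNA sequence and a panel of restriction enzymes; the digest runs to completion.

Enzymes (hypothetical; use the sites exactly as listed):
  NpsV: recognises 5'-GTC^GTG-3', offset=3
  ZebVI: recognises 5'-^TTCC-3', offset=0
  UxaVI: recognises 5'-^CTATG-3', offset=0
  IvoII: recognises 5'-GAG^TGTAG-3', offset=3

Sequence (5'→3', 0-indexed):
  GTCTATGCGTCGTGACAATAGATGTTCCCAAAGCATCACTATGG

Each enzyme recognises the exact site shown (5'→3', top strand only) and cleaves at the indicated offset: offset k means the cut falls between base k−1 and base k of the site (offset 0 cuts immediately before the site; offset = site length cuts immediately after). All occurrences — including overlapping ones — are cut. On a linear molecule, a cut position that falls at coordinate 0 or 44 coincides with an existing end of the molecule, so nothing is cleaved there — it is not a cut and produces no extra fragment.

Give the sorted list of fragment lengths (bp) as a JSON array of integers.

Scan for sites:
  NpsV (GTCGTG, off=3): starts [8] → cuts [11]
  ZebVI (TTCC, off=0): starts [24] → cuts [24]
  UxaVI (CTATG, off=0): starts [2, 38] → cuts [2, 38]
  IvoII (GAGTGTAG, off=3): no sites

All cut coordinates (distinct, sorted): [2, 11, 24, 38]

Fragments:
  [0,2): 2 bp
  [2,11): 9 bp
  [11,24): 13 bp
  [24,38): 14 bp
  [38,44): 6 bp

[2,6,9,13,14]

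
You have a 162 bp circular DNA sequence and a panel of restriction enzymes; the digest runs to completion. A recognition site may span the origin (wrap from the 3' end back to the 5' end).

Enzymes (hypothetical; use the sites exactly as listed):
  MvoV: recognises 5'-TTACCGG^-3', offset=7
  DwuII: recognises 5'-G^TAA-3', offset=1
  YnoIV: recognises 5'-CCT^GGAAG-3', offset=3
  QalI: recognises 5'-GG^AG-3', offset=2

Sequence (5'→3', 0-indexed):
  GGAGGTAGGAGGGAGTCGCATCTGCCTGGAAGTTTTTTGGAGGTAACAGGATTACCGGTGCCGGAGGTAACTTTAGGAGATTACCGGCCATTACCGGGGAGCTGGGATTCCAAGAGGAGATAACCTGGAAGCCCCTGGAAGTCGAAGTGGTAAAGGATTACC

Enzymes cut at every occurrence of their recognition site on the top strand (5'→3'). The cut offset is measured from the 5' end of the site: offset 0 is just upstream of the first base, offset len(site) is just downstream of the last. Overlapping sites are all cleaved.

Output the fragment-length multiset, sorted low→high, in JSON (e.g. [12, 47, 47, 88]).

[2,3,3,4,6,7,9,10,10,10,10,13,14,14,14,15,18]

Site scan:
  MvoV (TTACCGG, off=7): starts [51, 80, 90, 157] → cuts [2, 58, 87, 97]
  DwuII (GTAA, off=1): starts [42, 66, 149] → cuts [43, 67, 150]
  YnoIV (CCTGGAAG, off=3): starts [24, 123, 133] → cuts [27, 126, 136]
  QalI (GGAG, off=2): starts [0, 7, 11, 38, 62, 75, 97, 115] → cuts [2, 9, 13, 40, 64, 77, 99, 117]

Pooled cuts: [2, 9, 13, 27, 40, 43, 58, 64, 67, 77, 87, 97, 99, 117, 126, 136, 150]

Fragments:
  2→9: 7 bp
  9→13: 4 bp
  13→27: 14 bp
  27→40: 13 bp
  40→43: 3 bp
  43→58: 15 bp
  58→64: 6 bp
  64→67: 3 bp
  67→77: 10 bp
  77→87: 10 bp
  87→97: 10 bp
  97→99: 2 bp
  99→117: 18 bp
  117→126: 9 bp
  126→136: 10 bp
  136→150: 14 bp
  150→2 (wrap): 162-150+2 = 14 bp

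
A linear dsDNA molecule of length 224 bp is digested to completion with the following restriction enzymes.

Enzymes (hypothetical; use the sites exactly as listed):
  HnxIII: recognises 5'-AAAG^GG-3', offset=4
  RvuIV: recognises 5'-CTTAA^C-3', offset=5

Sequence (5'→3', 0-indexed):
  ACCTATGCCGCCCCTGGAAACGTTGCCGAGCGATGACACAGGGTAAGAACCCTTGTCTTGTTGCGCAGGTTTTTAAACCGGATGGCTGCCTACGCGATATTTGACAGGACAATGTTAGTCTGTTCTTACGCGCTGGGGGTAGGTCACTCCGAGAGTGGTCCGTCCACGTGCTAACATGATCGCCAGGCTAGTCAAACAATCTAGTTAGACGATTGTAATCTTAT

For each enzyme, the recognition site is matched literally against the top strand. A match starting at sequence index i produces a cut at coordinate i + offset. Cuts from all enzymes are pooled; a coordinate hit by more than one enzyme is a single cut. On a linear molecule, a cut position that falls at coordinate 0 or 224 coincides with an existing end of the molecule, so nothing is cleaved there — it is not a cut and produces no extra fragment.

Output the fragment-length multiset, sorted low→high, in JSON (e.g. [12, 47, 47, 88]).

Scan for sites:
  HnxIII (AAAGGG, off=4): no sites
  RvuIV (CTTAAC, off=5): no sites

All cut coordinates (distinct, sorted): ∅

Fragments:
  no cuts → one linear fragment of 224 bp

[224]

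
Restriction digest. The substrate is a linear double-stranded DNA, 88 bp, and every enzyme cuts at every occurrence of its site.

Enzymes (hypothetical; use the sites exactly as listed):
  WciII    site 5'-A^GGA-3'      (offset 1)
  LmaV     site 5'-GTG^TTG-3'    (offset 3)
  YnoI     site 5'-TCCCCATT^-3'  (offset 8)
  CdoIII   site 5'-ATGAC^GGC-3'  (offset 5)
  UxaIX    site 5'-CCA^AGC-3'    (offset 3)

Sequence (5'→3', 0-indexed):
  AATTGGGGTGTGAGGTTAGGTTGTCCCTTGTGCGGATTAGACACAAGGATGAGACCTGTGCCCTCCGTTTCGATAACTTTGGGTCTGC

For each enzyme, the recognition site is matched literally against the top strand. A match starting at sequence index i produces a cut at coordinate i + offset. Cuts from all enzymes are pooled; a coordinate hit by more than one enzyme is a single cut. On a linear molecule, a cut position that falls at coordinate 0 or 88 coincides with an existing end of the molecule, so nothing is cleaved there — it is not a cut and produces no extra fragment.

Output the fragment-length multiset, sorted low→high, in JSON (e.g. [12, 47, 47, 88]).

[42,46]

Scan for sites:
  WciII (AGGA, off=1): starts [45] → cuts [46]
  LmaV (GTGTTG, off=3): no sites
  YnoI (TCCCCATT, off=8): no sites
  CdoIII (ATGACGGC, off=5): no sites
  UxaIX (CCAAGC, off=3): no sites

Pooled cuts: [46]

Fragment lengths:
  [0,46): 46 bp
  [46,88): 42 bp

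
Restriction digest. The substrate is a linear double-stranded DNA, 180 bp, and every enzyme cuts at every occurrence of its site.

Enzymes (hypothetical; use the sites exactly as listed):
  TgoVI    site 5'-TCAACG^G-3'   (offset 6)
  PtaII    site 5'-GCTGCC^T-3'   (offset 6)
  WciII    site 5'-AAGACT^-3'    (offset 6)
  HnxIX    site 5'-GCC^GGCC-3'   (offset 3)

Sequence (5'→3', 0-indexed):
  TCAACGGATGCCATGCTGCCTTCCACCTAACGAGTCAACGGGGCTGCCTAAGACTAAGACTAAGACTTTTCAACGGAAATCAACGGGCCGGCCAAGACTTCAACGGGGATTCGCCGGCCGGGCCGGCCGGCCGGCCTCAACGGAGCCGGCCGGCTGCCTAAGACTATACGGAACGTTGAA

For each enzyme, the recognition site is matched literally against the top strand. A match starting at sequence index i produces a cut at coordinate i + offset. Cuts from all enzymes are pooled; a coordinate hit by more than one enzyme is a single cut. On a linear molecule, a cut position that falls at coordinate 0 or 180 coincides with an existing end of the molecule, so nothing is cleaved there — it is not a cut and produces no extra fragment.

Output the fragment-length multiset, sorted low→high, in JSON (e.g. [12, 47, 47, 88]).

[4,4,4,5,6,6,6,6,7,7,8,8,9,10,10,10,10,11,14,15,20]

Site scan:
  TgoVI TCAACGG/6: at [0, 34, 69, 79, 99, 136] ⇒ [6, 40, 75, 85, 105, 142]
  PtaII GCTGCCT/6: at [14, 42, 152] ⇒ [20, 48, 158]
  WciII AAGACT/6: at [49, 55, 61, 93, 159] ⇒ [55, 61, 67, 99, 165]
  HnxIX GCCGGCC/3: at [86, 112, 121, 125, 129, 144] ⇒ [89, 115, 124, 128, 132, 147]

All cut coordinates (distinct, sorted): [6, 20, 40, 48, 55, 61, 67, 75, 85, 89, 99, 105, 115, 124, 128, 132, 142, 147, 158, 165]

Fragments:
  [0,6): 6 bp
  [6,20): 14 bp
  [20,40): 20 bp
  [40,48): 8 bp
  [48,55): 7 bp
  [55,61): 6 bp
  [61,67): 6 bp
  [67,75): 8 bp
  [75,85): 10 bp
  [85,89): 4 bp
  [89,99): 10 bp
  [99,105): 6 bp
  [105,115): 10 bp
  [115,124): 9 bp
  [124,128): 4 bp
  [128,132): 4 bp
  [132,142): 10 bp
  [142,147): 5 bp
  [147,158): 11 bp
  [158,165): 7 bp
  [165,180): 15 bp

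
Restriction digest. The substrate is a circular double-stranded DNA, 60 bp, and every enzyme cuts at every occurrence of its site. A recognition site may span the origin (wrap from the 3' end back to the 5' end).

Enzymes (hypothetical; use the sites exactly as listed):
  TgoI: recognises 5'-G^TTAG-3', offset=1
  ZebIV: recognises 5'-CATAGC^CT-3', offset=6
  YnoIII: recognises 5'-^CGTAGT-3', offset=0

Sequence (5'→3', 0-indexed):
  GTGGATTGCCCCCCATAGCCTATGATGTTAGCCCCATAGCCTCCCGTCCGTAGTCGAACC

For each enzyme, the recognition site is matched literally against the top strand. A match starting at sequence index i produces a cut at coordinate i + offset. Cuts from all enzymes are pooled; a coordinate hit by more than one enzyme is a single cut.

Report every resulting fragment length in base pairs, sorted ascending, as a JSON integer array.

Scan for sites:
  TgoI (GTTAG, off=1): starts [26] → cuts [27]
  ZebIV (CATAGCCT, off=6): starts [13, 34] → cuts [19, 40]
  YnoIII (CGTAGT, off=0): starts [48] → cuts [48]

All cut coordinates (distinct, sorted): [19, 27, 40, 48]

Fragment lengths:
  19→27: 8 bp
  27→40: 13 bp
  40→48: 8 bp
  48→19 (wrap): 60-48+19 = 31 bp

[8,8,13,31]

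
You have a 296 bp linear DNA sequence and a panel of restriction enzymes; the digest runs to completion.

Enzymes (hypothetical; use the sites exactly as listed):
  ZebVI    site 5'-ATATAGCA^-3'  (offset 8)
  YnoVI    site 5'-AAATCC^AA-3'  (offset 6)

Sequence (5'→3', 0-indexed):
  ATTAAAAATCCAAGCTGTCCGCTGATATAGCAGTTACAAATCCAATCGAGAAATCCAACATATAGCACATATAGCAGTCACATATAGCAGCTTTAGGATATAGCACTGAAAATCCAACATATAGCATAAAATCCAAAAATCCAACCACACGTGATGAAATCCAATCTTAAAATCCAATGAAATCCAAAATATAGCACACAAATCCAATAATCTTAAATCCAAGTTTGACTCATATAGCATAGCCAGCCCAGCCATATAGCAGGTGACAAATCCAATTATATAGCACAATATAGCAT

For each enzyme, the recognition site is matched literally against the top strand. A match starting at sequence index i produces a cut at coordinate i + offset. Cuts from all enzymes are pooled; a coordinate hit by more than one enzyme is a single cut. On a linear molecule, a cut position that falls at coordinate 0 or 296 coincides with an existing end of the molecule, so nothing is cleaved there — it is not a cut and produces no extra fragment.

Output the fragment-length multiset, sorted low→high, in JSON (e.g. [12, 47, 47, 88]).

Site scan:
  ZebVI (ATATAGCA, off=8): starts [24, 59, 68, 81, 97, 118, 188, 231, 253, 277, 287] → cuts [32, 67, 76, 89, 105, 126, 196, 239, 261, 285, 295]
  YnoVI (AAATCCAA, off=6): starts [5, 37, 50, 109, 128, 136, 156, 169, 179, 199, 214, 267] → cuts [11, 43, 56, 115, 134, 142, 162, 175, 185, 205, 220, 273]

Pooled cuts: [11, 32, 43, 56, 67, 76, 89, 105, 115, 126, 134, 142, 162, 175, 185, 196, 205, 220, 239, 261, 273, 285, 295]

Fragment lengths:
  [0,11): 11 bp
  [11,32): 21 bp
  [32,43): 11 bp
  [43,56): 13 bp
  [56,67): 11 bp
  [67,76): 9 bp
  [76,89): 13 bp
  [89,105): 16 bp
  [105,115): 10 bp
  [115,126): 11 bp
  [126,134): 8 bp
  [134,142): 8 bp
  [142,162): 20 bp
  [162,175): 13 bp
  [175,185): 10 bp
  [185,196): 11 bp
  [196,205): 9 bp
  [205,220): 15 bp
  [220,239): 19 bp
  [239,261): 22 bp
  [261,273): 12 bp
  [273,285): 12 bp
  [285,295): 10 bp
  [295,296): 1 bp

[1,8,8,9,9,10,10,10,11,11,11,11,11,12,12,13,13,13,15,16,19,20,21,22]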